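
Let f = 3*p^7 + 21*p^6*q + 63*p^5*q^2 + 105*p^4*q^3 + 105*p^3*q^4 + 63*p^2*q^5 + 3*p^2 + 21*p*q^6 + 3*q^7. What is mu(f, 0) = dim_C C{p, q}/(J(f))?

The Hessian of f at 0 has rank 1. Corank 1: A-series; mu = 6 gives A_6.

6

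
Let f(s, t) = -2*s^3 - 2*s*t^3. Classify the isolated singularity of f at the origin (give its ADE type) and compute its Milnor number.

Type E_7, Milnor number mu = 7.

The Hessian of f at 0 is [[0, 0], [0, 0]] with rank 0, so corank 2. A Groebner basis of the Jacobian ideal J(f) in C{s,t} is {s^3, s*t^2, 3*s^2 + t^3}; counting standard monomials gives mu = 7. Corank 2; j^3 = -2*s^3 is a perfect cube, so E-series; the 4-jet and mu = 7 give E_7.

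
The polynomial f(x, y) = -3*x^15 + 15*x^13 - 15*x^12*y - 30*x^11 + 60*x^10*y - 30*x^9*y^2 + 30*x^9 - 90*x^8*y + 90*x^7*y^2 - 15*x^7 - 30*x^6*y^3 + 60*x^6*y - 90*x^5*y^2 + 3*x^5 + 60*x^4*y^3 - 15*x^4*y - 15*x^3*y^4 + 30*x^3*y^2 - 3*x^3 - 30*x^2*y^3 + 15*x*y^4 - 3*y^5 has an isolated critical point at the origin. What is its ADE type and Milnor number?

Type E8, Milnor number mu = 8.

The Hessian of f at 0 is [[0, 0], [0, 0]] with rank 0, so corank 2. A Groebner basis of the Jacobian ideal J(f) in C{x,y} is {y^5, x*y^3 - y^4/4, x^2}; counting standard monomials gives mu = 8. Corank 2; j^3 = -3*x^3 is a perfect cube, so E-series; the 5-jet and mu = 8 give E_8.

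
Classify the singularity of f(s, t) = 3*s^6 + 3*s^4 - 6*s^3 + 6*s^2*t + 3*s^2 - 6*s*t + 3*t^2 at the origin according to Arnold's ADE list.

A_{5}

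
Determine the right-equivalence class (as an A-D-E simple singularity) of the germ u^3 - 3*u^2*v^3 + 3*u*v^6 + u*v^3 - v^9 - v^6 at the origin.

E_7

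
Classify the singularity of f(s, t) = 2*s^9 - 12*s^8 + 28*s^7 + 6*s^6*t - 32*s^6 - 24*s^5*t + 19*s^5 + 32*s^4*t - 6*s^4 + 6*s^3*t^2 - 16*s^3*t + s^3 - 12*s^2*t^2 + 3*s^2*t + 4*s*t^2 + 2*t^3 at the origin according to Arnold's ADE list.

D4

The Hessian of f at 0 is [[0, 0], [0, 0]] with rank 0, so corank 2. A Groebner basis of the Jacobian ideal J(f) in C{s,t} is {t^3, s^2 - 2*t^2/3, s*t + t^2}; counting standard monomials gives mu = 4. Corank 2; j^3 = (s + t)*(s^2 + 2*s*t + 2*t^2) splits into three distinct lines over C (the quadratic factor has nonzero discriminant), so D_4.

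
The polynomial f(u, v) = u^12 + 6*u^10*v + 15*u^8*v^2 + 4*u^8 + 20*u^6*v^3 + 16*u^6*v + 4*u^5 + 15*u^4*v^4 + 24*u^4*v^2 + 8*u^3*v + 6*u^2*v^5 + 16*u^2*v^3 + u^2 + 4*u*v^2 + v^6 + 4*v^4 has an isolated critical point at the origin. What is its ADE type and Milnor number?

Type A5, Milnor number mu = 5.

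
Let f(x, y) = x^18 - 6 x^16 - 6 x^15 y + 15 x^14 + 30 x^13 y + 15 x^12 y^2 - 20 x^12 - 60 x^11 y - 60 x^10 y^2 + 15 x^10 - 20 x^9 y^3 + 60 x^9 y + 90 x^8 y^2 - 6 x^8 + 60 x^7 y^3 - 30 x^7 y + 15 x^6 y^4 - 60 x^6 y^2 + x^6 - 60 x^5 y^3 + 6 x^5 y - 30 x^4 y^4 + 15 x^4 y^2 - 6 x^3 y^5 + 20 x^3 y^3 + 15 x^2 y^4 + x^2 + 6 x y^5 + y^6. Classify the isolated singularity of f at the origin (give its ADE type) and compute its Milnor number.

Type A_5, Milnor number mu = 5.

The Hessian of f at 0 has rank 1. Corank 1: A-series; mu = 5 gives A_5.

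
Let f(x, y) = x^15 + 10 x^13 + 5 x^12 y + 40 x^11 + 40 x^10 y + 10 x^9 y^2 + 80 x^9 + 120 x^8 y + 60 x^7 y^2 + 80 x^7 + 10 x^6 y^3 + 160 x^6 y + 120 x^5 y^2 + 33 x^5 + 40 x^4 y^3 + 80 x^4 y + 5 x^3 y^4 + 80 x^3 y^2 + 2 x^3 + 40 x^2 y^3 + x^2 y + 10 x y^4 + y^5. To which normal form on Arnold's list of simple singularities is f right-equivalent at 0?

D_{6}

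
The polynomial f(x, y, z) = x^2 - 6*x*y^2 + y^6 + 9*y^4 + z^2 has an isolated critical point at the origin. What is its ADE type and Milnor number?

Type A_5, Milnor number mu = 5.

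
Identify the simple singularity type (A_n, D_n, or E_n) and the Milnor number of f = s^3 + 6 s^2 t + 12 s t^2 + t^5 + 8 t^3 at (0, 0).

The Hessian of f at 0 has rank 0. Corank 2; j^3 = (s + 2*t)^3 is a perfect cube, so E-series; the 5-jet and mu = 8 give E_8.

Type E_8, Milnor number mu = 8.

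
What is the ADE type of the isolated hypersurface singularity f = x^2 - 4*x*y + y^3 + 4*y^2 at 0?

A_2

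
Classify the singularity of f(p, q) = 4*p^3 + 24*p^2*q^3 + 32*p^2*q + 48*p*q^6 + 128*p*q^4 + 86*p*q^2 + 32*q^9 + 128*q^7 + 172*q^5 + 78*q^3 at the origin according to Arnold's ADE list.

D_{4}

The Hessian of f at 0 is [[0, 0], [0, 0]] with rank 0, so corank 2. A Groebner basis of the Jacobian ideal J(f) in C{p,q} is {q^3, p^2 - 23*q^2/2, p*q + 7*q^2/2}; counting standard monomials gives mu = 4. Corank 2; j^3 = 2*(p + 3*q)*(2*p^2 + 10*p*q + 13*q^2) splits into three distinct lines over C (the quadratic factor has nonzero discriminant), so D_4.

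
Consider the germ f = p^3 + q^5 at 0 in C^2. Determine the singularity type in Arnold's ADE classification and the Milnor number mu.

Type E8, Milnor number mu = 8.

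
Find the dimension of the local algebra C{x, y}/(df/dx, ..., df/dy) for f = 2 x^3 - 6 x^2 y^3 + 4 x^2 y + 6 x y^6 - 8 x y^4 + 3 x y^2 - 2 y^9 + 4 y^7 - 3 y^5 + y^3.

The Hessian of f at 0 has rank 0. Corank 2; j^3 = (x + y)*(2*x^2 + 2*x*y + y^2) splits into three distinct lines over C (the quadratic factor has nonzero discriminant), so D_4.

4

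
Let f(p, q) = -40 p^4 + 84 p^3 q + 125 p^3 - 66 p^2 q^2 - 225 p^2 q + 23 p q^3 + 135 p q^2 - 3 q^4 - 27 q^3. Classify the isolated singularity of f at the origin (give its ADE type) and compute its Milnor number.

The Hessian of f at 0 has rank 0. Corank 2; j^3 = (5*p - 3*q)^3 is a perfect cube, so E-series; the 4-jet and mu = 7 give E_7.

Type E_7, Milnor number mu = 7.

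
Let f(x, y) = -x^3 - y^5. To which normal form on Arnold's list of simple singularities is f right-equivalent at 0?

E_{8}

The Hessian of f at 0 has rank 0. Corank 2; j^3 = -x^3 is a perfect cube, so E-series; the 5-jet and mu = 8 give E_8.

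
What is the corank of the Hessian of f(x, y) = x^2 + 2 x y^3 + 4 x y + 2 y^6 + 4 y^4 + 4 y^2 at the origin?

1

The Hessian at 0 is [[2, 4], [4, 8]] of rank 1; hence corank 1.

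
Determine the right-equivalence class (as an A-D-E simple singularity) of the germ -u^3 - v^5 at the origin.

E_{8}

The Hessian of f at 0 is [[0, 0], [0, 0]] with rank 0, so corank 2. A Groebner basis of the Jacobian ideal J(f) in C{u,v} is {v^4, u^2}; counting standard monomials gives mu = 8. Corank 2; j^3 = -u^3 is a perfect cube, so E-series; the 5-jet and mu = 8 give E_8.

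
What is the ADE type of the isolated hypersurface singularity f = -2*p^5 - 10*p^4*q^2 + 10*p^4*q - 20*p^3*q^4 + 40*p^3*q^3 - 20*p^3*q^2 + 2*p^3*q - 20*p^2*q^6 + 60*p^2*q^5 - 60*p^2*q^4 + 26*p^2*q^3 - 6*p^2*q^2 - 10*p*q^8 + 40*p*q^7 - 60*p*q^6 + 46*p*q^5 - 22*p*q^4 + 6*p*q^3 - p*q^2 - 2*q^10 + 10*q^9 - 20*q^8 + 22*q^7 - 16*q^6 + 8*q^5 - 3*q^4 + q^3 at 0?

The Hessian of f at 0 is [[0, 0], [0, 0]] with rank 0, so corank 2. A Groebner basis of the Jacobian ideal J(f) in C{p,q} is {p^3 - p*q + 7*q^2/4, p^2*q + q^2/4, p*q^2, q^3}; counting standard monomials gives mu = 6. Corank 2; j^3 = -q^2*(p - q) has shape L^2 M (L != M), so D-series; mu = 6 gives D_6.

D_6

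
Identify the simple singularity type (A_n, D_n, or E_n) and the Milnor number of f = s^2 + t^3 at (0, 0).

The Hessian of f at 0 is [[2, 0], [0, 0]] with rank 1, so corank 1. A Groebner basis of the Jacobian ideal J(f) in C{s,t} is {t^2, s}; counting standard monomials gives mu = 2. Corank 1: A-series; mu = 2 gives A_2.

Type A_{2}, Milnor number mu = 2.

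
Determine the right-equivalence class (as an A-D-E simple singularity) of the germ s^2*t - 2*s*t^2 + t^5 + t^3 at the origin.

The Hessian of f at 0 is [[0, 0], [0, 0]] with rank 0, so corank 2. A Groebner basis of the Jacobian ideal J(f) in C{s,t} is {s^2/5 + t^4 - t^2/5, s^3 - t^3, s*t - t^2}; counting standard monomials gives mu = 6. Corank 2; j^3 = t*(s - t)^2 has shape L^2 M (L != M), so D-series; mu = 6 gives D_6.

D_6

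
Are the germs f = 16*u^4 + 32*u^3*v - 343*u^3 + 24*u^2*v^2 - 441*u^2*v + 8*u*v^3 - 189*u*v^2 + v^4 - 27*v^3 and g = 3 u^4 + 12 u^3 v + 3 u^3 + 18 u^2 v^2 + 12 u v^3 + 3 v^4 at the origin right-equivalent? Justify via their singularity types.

Yes.

The Hessian of f at 0 has rank 0. Corank 2; j^3 = -(7*u + 3*v)^3 is a perfect cube, so E-series; the 4-jet and mu = 6 give E_6. The Hessian of g at 0 has rank 0. Corank 2; j^3 = 3*u^3 is a perfect cube, so E-series; the 4-jet and mu = 6 give E_6. Both have type E_6, hence right-equivalent.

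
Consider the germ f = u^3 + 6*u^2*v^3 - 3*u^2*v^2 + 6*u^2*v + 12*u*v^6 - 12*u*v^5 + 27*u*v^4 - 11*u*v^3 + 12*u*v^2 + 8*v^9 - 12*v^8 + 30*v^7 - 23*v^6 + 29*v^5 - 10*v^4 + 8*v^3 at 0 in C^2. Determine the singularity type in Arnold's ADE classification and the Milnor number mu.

Type E_{7}, Milnor number mu = 7.

The Hessian of f at 0 is [[0, 0], [0, 0]] with rank 0, so corank 2. A Groebner basis of the Jacobian ideal J(f) in C{u,v} is {-u^2 - 4*u*v + v^4 - v^3/3 - 4*v^2, u^3 - 14*u^2 - 56*u*v + 10*v^3/3 - 56*v^2, u^2*v + 13*u^2/3 + 52*u*v/3 - 23*v^3/9 + 52*v^2/3, -u^2 + u*v^2 - 4*u*v + 5*v^3/3 - 4*v^2}; counting standard monomials gives mu = 7. Corank 2; j^3 = (u + 2*v)^3 is a perfect cube, so E-series; the 4-jet and mu = 7 give E_7.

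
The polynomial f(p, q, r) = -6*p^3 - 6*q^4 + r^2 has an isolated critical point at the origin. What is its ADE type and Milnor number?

The Hessian of f at 0 is [[0, 0, 0], [0, 0, 0], [0, 0, 2]] with rank 1, so corank 2. A Groebner basis of the Jacobian ideal J(f) in C{p,q,r} is {q^3, p^2, r}; counting standard monomials gives mu = 6. Corank 2; j^3 = -6*p^3 is a perfect cube, so E-series; the 4-jet and mu = 6 give E_6.

Type E_{6}, Milnor number mu = 6.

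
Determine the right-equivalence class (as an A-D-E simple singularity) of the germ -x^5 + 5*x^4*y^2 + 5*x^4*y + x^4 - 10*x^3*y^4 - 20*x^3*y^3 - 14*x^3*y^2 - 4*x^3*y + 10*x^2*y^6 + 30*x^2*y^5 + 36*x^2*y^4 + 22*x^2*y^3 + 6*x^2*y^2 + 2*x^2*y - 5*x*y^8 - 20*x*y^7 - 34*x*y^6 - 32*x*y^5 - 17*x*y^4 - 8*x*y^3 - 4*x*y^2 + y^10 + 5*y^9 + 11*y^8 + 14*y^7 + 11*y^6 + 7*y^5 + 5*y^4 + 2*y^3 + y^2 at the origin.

A_{4}

The Hessian of f at 0 has rank 1. Corank 1: A-series; mu = 4 gives A_4.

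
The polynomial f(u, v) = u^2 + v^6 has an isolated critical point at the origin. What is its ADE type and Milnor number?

Type A_{5}, Milnor number mu = 5.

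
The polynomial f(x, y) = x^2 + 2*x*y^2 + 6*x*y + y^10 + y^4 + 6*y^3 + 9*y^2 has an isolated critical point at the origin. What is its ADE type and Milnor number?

Type A_9, Milnor number mu = 9.

The Hessian of f at 0 is [[2, 6], [6, 18]] with rank 1, so corank 1. A Groebner basis of the Jacobian ideal J(f) in C{x,y} is {x^5 + 90*x^4 + 810*x^3*y - 2835*x^3 - 13122*x^2*y + 16767*x^2 + 59049*x*y - 26244*x - 78732*y, x^4*y - 12*x^4 - 90*x^3*y + 270*x^3 + 1215*x^2*y - 1458*x^2 - 5103*x*y + 2187*x + 6561*y, x + y^2 + 3*y}; counting standard monomials gives mu = 9. Corank 1: A-series; mu = 9 gives A_9.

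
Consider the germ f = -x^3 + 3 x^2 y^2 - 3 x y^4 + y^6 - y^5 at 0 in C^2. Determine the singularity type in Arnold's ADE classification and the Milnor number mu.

Type E8, Milnor number mu = 8.

The Hessian of f at 0 is [[0, 0], [0, 0]] with rank 0, so corank 2. A Groebner basis of the Jacobian ideal J(f) in C{x,y} is {y^4, x^3, -x^2/2 + x*y^2}; counting standard monomials gives mu = 8. Corank 2; j^3 = -x^3 is a perfect cube, so E-series; the 5-jet and mu = 8 give E_8.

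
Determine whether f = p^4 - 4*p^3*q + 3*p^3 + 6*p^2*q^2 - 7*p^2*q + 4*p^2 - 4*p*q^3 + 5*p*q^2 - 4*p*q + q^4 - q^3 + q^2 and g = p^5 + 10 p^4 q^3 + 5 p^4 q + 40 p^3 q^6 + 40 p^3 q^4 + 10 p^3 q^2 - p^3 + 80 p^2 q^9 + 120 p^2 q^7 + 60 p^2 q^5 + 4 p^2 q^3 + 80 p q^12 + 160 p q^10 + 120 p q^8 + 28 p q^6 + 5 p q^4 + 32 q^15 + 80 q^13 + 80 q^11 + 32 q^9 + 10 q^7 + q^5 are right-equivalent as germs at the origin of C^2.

No.

The Hessian of f at 0 has rank 1. Corank 1: A-series; mu = 2 gives A_2. The Hessian of g at 0 has rank 0. Corank 2; j^3 = -p^3 is a perfect cube, so E-series; the 5-jet and mu = 8 give E_8. f is A_2 but g is E_8, hence not right-equivalent.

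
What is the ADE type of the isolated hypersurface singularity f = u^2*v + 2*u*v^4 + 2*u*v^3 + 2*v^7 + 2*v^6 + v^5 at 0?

The Hessian of f at 0 has rank 0. Corank 2; j^3 = u^2*v has shape L^2 M (L != M), so D-series; mu = 8 gives D_8.

D_{8}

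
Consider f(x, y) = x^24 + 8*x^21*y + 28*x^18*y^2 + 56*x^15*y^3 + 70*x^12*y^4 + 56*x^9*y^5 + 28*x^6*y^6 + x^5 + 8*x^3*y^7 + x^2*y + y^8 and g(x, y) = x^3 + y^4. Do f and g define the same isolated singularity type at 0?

No.

The Hessian of f at 0 has rank 0. Corank 2; j^3 = x^2*y has shape L^2 M (L != M), so D-series; mu = 9 gives D_9. The Hessian of g at 0 has rank 0. Corank 2; j^3 = x^3 is a perfect cube, so E-series; the 4-jet and mu = 6 give E_6. f is D_9 but g is E_6, hence not right-equivalent.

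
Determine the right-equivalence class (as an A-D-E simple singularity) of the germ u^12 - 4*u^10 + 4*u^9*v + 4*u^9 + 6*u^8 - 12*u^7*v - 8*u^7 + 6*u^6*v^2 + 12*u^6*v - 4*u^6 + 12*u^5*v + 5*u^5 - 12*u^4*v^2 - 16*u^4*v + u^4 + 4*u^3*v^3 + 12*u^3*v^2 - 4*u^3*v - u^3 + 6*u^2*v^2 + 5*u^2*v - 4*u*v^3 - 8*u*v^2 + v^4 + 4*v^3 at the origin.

The Hessian of f at 0 has rank 0. Corank 2; j^3 = -(u - 2*v)^2*(u - v) has shape L^2 M (L != M), so D-series; mu = 5 gives D_5.

D_5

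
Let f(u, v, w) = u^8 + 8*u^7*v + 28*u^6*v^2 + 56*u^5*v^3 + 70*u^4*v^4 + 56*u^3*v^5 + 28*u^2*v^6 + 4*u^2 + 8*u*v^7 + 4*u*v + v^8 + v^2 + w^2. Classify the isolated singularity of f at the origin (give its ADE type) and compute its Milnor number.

Type A7, Milnor number mu = 7.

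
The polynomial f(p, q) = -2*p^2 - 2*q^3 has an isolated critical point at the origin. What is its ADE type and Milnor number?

The Hessian of f at 0 has rank 1. Corank 1: A-series; mu = 2 gives A_2.

Type A_2, Milnor number mu = 2.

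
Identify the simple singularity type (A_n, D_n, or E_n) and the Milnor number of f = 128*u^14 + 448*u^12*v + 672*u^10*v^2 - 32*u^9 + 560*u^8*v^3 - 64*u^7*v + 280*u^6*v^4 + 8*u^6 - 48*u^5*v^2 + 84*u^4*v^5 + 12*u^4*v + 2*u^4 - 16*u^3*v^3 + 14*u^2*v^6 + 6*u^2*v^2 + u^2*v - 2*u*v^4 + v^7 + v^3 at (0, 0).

Type D_{4}, Milnor number mu = 4.

The Hessian of f at 0 is [[0, 0], [0, 0]] with rank 0, so corank 2. A Groebner basis of the Jacobian ideal J(f) in C{u,v} is {v^3, u^2 + 3*v^2, u*v}; counting standard monomials gives mu = 4. Corank 2; j^3 = v*(u^2 + v^2) splits into three distinct lines over C (the quadratic factor has nonzero discriminant), so D_4.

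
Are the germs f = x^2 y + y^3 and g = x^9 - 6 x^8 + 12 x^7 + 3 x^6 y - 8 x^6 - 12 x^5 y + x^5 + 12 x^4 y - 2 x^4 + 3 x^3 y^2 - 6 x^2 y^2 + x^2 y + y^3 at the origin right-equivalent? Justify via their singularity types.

The Hessian of f at 0 is [[0, 0], [0, 0]] with rank 0, so corank 2. A Groebner basis of the Jacobian ideal J(f) in C{x,y} is {y^3, x^2 + 3*y^2, x*y}; counting standard monomials gives mu = 4. Corank 2; j^3 = y*(x^2 + y^2) splits into three distinct lines over C (the quadratic factor has nonzero discriminant), so D_4. The Hessian of g at 0 is [[0, 0], [0, 0]] with rank 0, so corank 2. A Groebner basis of the Jacobian ideal J(g) in C{x,y} is {y^3, x^2 + 3*y^2, x*y}; counting standard monomials gives mu = 4. Corank 2; j^3 = y*(x^2 + y^2) splits into three distinct lines over C (the quadratic factor has nonzero discriminant), so D_4. Both have type D_4, hence right-equivalent.

Yes.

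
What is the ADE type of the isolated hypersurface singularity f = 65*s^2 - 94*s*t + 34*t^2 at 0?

The Hessian of f at 0 is [[130, -94], [-94, 68]] with rank 2, so corank 0. A Groebner basis of the Jacobian ideal J(f) in C{s,t} is {s, t}; counting standard monomials gives mu = 1. Corank 0: nondegenerate Morse point, so A_1.

A1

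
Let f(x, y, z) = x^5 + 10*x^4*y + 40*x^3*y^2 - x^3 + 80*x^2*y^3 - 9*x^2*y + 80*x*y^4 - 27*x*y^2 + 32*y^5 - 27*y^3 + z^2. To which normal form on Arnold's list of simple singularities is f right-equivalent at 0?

The Hessian of f at 0 has rank 1. Corank 2; j^3 = -(x + 3*y)^3 is a perfect cube, so E-series; the 5-jet and mu = 8 give E_8.

E8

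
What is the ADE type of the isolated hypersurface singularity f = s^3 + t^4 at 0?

E_6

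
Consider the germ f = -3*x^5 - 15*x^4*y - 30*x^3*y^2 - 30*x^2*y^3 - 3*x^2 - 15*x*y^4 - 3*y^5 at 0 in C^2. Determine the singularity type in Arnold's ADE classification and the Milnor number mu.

Type A_{4}, Milnor number mu = 4.

The Hessian of f at 0 has rank 1. Corank 1: A-series; mu = 4 gives A_4.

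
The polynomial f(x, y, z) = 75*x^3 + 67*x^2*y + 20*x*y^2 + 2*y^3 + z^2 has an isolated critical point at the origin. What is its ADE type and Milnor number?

Type D4, Milnor number mu = 4.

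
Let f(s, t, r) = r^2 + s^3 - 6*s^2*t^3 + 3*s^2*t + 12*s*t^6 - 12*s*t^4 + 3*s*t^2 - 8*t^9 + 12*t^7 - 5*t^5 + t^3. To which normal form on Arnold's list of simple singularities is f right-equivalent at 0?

E8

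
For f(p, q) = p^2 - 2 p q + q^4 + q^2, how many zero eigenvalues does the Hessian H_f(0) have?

1

Hessian at 0 has rank 1.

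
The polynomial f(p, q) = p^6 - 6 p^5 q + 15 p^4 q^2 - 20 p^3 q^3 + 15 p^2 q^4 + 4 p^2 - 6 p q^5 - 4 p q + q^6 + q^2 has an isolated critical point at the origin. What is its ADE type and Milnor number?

Type A_5, Milnor number mu = 5.

The Hessian of f at 0 has rank 1. Corank 1: A-series; mu = 5 gives A_5.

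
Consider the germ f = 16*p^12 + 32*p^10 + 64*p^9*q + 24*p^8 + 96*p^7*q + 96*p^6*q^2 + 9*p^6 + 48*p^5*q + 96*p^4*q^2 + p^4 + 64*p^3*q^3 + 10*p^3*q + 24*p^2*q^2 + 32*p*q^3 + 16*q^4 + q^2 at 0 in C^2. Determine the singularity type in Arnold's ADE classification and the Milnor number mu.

Type A3, Milnor number mu = 3.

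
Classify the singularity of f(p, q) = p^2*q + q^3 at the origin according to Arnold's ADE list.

The Hessian of f at 0 is [[0, 0], [0, 0]] with rank 0, so corank 2. A Groebner basis of the Jacobian ideal J(f) in C{p,q} is {q^3, p^2 + 3*q^2, p*q}; counting standard monomials gives mu = 4. Corank 2; j^3 = q*(p^2 + q^2) splits into three distinct lines over C (the quadratic factor has nonzero discriminant), so D_4.

D_{4}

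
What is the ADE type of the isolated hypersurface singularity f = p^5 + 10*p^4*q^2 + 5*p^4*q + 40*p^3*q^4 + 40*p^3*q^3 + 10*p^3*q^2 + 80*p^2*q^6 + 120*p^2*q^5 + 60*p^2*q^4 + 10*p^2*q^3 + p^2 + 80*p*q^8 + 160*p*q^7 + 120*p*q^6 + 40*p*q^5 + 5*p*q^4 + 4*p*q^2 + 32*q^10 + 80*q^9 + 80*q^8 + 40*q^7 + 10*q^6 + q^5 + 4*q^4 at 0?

A_{4}

The Hessian of f at 0 is [[2, 0], [0, 0]] with rank 1, so corank 1. A Groebner basis of the Jacobian ideal J(f) in C{p,q} is {p^2, p/2 + q^2}; counting standard monomials gives mu = 4. Corank 1: A-series; mu = 4 gives A_4.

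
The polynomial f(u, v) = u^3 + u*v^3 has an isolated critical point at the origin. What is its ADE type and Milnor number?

Type E_{7}, Milnor number mu = 7.

The Hessian of f at 0 is [[0, 0], [0, 0]] with rank 0, so corank 2. A Groebner basis of the Jacobian ideal J(f) in C{u,v} is {u^3, u*v^2, 3*u^2 + v^3}; counting standard monomials gives mu = 7. Corank 2; j^3 = u^3 is a perfect cube, so E-series; the 4-jet and mu = 7 give E_7.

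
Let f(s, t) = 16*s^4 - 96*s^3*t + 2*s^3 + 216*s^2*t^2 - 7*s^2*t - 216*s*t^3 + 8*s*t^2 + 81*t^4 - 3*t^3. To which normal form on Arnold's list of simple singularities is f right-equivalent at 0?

The Hessian of f at 0 has rank 0. Corank 2; j^3 = (s - t)^2*(2*s - 3*t) has shape L^2 M (L != M), so D-series; mu = 5 gives D_5.

D_5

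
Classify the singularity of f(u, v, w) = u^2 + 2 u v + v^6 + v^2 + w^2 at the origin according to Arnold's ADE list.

A_5

The Hessian of f at 0 has rank 2. Corank 1: A-series; mu = 5 gives A_5.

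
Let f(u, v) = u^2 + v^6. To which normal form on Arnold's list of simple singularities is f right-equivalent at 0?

A_{5}

The Hessian of f at 0 is [[2, 0], [0, 0]] with rank 1, so corank 1. A Groebner basis of the Jacobian ideal J(f) in C{u,v} is {v^5, u}; counting standard monomials gives mu = 5. Corank 1: A-series; mu = 5 gives A_5.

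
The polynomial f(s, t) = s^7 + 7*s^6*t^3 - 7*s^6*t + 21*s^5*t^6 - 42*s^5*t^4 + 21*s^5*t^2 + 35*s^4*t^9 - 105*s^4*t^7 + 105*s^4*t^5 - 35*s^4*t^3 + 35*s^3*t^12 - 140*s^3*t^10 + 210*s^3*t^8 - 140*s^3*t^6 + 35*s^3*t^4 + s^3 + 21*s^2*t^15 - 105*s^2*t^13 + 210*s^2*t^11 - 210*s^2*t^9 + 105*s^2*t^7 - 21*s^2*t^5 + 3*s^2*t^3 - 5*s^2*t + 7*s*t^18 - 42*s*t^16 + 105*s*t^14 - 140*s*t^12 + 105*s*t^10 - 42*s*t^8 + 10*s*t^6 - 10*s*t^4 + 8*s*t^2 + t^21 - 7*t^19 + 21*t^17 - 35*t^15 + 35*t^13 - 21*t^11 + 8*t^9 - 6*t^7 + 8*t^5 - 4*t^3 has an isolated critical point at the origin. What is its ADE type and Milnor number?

The Hessian of f at 0 is [[0, 0], [0, 0]] with rank 0, so corank 2. A Groebner basis of the Jacobian ideal J(f) in C{s,t} is {13*s^2/6 + s*t^3 - 20*s*t/3 + 14*t^2/3, 7*s^2/6 - 11*s*t/3 + t^4 + 8*t^2/3, s^3 - 12*s*t^2 + 16*t^3, s^2*t - 4*s*t^2 + 4*t^3}; counting standard monomials gives mu = 8. Corank 2; j^3 = (s - 2*t)^2*(s - t) has shape L^2 M (L != M), so D-series; mu = 8 gives D_8.

Type D_8, Milnor number mu = 8.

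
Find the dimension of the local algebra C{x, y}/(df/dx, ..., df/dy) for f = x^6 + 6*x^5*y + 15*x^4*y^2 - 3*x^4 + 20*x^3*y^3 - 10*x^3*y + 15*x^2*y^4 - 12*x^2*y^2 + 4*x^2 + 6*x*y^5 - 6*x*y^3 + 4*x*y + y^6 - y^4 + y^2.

3

The Hessian of f at 0 is [[8, 4], [4, 2]] with rank 1, so corank 1. A Groebner basis of the Jacobian ideal J(f) in C{x,y} is {y^3, x + y/2}; counting standard monomials gives mu = 3. Corank 1: A-series; mu = 3 gives A_3.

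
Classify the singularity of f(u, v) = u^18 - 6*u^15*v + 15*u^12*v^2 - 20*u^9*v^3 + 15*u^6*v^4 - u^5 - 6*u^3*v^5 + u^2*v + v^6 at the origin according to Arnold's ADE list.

D7

The Hessian of f at 0 has rank 0. Corank 2; j^3 = u^2*v has shape L^2 M (L != M), so D-series; mu = 7 gives D_7.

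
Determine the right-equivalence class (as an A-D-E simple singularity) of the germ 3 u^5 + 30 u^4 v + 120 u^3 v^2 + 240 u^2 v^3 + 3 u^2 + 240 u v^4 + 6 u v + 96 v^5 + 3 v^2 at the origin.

A_4

The Hessian of f at 0 has rank 1. Corank 1: A-series; mu = 4 gives A_4.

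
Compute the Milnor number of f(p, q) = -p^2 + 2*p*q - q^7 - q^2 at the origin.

The Hessian of f at 0 has rank 1. Corank 1: A-series; mu = 6 gives A_6.

6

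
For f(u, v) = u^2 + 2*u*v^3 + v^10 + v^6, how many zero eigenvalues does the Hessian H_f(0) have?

1

The Hessian at 0 is [[2, 0], [0, 0]] of rank 1; hence corank 1.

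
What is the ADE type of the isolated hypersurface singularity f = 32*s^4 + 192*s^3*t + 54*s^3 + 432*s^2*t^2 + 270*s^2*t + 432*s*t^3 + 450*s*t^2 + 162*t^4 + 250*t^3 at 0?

The Hessian of f at 0 has rank 0. Corank 2; j^3 = 2*(3*s + 5*t)^3 is a perfect cube, so E-series; the 4-jet and mu = 6 give E_6.

E_6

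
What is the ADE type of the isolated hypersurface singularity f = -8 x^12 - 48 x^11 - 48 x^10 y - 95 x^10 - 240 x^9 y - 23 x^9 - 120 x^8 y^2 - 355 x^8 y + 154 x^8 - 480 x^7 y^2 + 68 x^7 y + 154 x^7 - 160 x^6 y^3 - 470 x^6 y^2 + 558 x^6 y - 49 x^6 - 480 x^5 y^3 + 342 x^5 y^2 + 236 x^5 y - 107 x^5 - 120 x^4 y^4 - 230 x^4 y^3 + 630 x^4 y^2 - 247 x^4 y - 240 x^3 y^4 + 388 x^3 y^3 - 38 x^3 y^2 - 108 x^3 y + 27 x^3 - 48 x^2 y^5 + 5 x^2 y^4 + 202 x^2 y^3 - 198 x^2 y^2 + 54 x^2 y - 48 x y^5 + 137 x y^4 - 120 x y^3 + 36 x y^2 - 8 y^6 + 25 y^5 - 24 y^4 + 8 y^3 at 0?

The Hessian of f at 0 is [[0, 0], [0, 0]] with rank 0, so corank 2. A Groebner basis of the Jacobian ideal J(f) in C{x,y} is {-729*x^2/32 + x*y^3 - 81*x*y^2/8 - 243*x*y/8 - 27*y^3/4 - 81*y^2/8, 243*x^2/8 + 27*x*y^2/2 + 81*x*y/2 + y^4 + 9*y^3 + 27*y^2/2, x^3 - 9*x^2/4 - 7*x*y^2/3 - 3*x*y - 34*y^3/27 - y^2, x^2*y + 9*x^2/8 + 11*x*y^2/6 + 3*x*y/2 + 7*y^3/9 + y^2/2}; counting standard monomials gives mu = 8. Corank 2; j^3 = (3*x + 2*y)^3 is a perfect cube, so E-series; the 5-jet and mu = 8 give E_8.

E8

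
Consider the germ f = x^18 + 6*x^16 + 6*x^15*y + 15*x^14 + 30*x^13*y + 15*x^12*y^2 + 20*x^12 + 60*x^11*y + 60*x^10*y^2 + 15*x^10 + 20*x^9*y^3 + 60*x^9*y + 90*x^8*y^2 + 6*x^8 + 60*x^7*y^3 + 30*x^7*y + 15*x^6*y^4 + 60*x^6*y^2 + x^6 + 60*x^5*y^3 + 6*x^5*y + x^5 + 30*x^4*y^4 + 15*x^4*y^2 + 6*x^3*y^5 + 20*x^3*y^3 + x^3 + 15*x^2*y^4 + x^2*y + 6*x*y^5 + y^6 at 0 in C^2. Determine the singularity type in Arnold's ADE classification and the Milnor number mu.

Type D_7, Milnor number mu = 7.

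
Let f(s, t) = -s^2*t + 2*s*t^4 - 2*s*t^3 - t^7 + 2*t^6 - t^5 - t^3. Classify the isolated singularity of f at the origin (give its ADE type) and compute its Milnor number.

The Hessian of f at 0 is [[0, 0], [0, 0]] with rank 0, so corank 2. A Groebner basis of the Jacobian ideal J(f) in C{s,t} is {t^3, s^2 + 3*t^2, s*t}; counting standard monomials gives mu = 4. Corank 2; j^3 = -t*(s^2 + t^2) splits into three distinct lines over C (the quadratic factor has nonzero discriminant), so D_4.

Type D_{4}, Milnor number mu = 4.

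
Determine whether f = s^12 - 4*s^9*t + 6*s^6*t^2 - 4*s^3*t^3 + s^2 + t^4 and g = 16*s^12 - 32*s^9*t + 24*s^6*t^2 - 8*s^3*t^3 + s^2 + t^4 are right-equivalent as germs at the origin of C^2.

The Hessian of f at 0 has rank 1. Corank 1: A-series; mu = 3 gives A_3. The Hessian of g at 0 has rank 1. Corank 1: A-series; mu = 3 gives A_3. Both have type A_3, hence right-equivalent.

Yes.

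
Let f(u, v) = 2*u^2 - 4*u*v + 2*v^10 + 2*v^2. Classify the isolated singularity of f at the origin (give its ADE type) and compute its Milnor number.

Type A_9, Milnor number mu = 9.

The Hessian of f at 0 is [[4, -4], [-4, 4]] with rank 1, so corank 1. A Groebner basis of the Jacobian ideal J(f) in C{u,v} is {v^9, u - v}; counting standard monomials gives mu = 9. Corank 1: A-series; mu = 9 gives A_9.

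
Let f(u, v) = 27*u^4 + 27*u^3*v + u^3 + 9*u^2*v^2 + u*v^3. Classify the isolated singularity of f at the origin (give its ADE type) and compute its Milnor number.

Type E7, Milnor number mu = 7.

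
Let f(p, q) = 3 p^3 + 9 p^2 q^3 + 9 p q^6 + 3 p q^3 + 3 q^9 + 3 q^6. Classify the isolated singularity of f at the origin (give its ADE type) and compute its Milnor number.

Type E_7, Milnor number mu = 7.

The Hessian of f at 0 has rank 0. Corank 2; j^3 = 3*p^3 is a perfect cube, so E-series; the 4-jet and mu = 7 give E_7.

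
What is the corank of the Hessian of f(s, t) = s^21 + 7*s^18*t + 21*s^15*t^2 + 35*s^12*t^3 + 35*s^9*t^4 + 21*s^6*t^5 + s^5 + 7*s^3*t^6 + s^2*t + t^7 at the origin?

2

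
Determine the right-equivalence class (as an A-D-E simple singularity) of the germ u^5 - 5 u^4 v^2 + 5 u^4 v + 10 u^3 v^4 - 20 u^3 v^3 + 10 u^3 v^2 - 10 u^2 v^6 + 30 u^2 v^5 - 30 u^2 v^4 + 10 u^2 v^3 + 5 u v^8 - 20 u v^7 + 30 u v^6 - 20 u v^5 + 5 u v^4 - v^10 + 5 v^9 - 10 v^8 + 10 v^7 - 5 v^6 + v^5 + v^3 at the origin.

The Hessian of f at 0 has rank 0. Corank 2; j^3 = v^3 is a perfect cube, so E-series; the 5-jet and mu = 8 give E_8.

E_8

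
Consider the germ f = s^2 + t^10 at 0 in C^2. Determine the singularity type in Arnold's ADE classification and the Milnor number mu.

The Hessian of f at 0 is [[2, 0], [0, 0]] with rank 1, so corank 1. A Groebner basis of the Jacobian ideal J(f) in C{s,t} is {t^9, s}; counting standard monomials gives mu = 9. Corank 1: A-series; mu = 9 gives A_9.

Type A_{9}, Milnor number mu = 9.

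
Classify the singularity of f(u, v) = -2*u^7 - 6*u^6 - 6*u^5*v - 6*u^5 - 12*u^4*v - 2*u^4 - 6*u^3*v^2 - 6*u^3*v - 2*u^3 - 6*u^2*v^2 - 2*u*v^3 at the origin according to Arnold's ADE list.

E_7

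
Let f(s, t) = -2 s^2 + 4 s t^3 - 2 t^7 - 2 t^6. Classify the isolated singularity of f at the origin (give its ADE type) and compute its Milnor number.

Type A6, Milnor number mu = 6.

The Hessian of f at 0 has rank 1. Corank 1: A-series; mu = 6 gives A_6.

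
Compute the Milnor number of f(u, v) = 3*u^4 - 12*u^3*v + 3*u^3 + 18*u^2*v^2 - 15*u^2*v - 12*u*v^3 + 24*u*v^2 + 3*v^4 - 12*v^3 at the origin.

5

The Hessian of f at 0 has rank 0. Corank 2; j^3 = 3*(u - 2*v)^2*(u - v) has shape L^2 M (L != M), so D-series; mu = 5 gives D_5.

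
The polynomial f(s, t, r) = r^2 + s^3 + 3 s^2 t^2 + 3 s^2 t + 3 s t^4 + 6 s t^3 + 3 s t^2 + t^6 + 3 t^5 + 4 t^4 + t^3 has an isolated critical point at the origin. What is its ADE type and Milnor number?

The Hessian of f at 0 has rank 1. Corank 2; j^3 = (s + t)^3 is a perfect cube, so E-series; the 4-jet and mu = 6 give E_6.

Type E_6, Milnor number mu = 6.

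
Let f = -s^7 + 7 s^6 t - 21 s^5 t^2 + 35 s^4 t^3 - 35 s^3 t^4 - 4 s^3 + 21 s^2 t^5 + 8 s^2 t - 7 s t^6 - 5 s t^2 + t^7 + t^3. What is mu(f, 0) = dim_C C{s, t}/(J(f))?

8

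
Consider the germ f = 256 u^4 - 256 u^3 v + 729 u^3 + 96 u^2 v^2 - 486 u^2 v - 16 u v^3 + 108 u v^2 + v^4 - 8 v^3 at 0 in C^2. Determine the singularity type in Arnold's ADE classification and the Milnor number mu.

Type E_6, Milnor number mu = 6.

The Hessian of f at 0 has rank 0. Corank 2; j^3 = (9*u - 2*v)^3 is a perfect cube, so E-series; the 4-jet and mu = 6 give E_6.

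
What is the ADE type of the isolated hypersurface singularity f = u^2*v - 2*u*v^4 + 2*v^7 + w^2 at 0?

D_{8}

The Hessian of f at 0 has rank 1. Corank 2; j^3 = u^2*v has shape L^2 M (L != M), so D-series; mu = 8 gives D_8.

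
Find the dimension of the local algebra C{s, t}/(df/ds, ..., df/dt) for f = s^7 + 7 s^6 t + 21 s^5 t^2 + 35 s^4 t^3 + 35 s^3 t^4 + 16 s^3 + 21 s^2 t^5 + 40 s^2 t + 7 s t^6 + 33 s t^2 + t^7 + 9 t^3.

The Hessian of f at 0 is [[0, 0], [0, 0]] with rank 0, so corank 2. A Groebner basis of the Jacobian ideal J(f) in C{s,t} is {-16384*s*t/7 + t^6 - 12288*t^2/7, s*t^2 + 3*t^3/4, s^2 + 7*s*t/4 + 3*t^2/4}; counting standard monomials gives mu = 8. Corank 2; j^3 = (s + t)*(4*s + 3*t)^2 has shape L^2 M (L != M), so D-series; mu = 8 gives D_8.

8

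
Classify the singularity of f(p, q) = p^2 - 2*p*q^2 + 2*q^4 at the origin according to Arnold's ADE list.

A3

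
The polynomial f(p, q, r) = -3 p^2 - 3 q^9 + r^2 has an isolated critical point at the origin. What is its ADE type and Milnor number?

The Hessian of f at 0 has rank 2. Corank 1: A-series; mu = 8 gives A_8.

Type A_8, Milnor number mu = 8.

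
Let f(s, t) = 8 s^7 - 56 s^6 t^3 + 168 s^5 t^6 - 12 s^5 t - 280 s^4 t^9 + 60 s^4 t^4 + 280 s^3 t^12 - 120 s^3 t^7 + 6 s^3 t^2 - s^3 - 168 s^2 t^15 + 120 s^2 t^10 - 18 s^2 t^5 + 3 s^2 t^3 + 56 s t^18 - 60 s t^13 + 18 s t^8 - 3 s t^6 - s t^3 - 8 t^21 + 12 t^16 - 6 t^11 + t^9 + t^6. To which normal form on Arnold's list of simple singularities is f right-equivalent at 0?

The Hessian of f at 0 has rank 0. Corank 2; j^3 = -s^3 is a perfect cube, so E-series; the 4-jet and mu = 7 give E_7.

E_{7}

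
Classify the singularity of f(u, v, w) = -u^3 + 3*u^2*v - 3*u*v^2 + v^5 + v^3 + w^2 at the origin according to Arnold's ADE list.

The Hessian of f at 0 is [[0, 0, 0], [0, 0, 0], [0, 0, 2]] with rank 1, so corank 2. A Groebner basis of the Jacobian ideal J(f) in C{u,v,w} is {v^4, u^2 - 2*u*v + v^2, w}; counting standard monomials gives mu = 8. Corank 2; j^3 = -(u - v)^3 is a perfect cube, so E-series; the 5-jet and mu = 8 give E_8.

E_{8}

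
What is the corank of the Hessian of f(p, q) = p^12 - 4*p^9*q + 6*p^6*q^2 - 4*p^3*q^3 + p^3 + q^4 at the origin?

Hessian at 0 has rank 0.

2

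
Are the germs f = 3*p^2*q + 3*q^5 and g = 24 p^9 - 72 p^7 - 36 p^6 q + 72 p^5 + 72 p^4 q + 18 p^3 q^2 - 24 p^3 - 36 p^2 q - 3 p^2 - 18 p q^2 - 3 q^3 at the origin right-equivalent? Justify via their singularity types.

No.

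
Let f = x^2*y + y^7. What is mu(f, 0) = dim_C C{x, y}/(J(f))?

8

The Hessian of f at 0 has rank 0. Corank 2; j^3 = x^2*y has shape L^2 M (L != M), so D-series; mu = 8 gives D_8.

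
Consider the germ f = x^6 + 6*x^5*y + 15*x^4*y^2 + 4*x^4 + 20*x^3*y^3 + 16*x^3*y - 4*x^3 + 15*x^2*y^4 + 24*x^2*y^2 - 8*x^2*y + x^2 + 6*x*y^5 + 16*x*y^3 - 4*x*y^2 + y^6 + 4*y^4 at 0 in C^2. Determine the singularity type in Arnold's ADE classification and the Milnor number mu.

The Hessian of f at 0 has rank 1. Corank 1: A-series; mu = 5 gives A_5.

Type A_{5}, Milnor number mu = 5.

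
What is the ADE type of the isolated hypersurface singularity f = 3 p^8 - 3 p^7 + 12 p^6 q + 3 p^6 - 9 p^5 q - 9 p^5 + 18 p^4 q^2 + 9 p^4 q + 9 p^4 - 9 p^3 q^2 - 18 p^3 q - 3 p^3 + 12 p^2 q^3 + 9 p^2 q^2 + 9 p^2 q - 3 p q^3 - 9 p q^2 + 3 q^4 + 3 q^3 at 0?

The Hessian of f at 0 has rank 0. Corank 2; j^3 = -3*(p - q)^3 is a perfect cube, so E-series; the 4-jet and mu = 7 give E_7.

E_{7}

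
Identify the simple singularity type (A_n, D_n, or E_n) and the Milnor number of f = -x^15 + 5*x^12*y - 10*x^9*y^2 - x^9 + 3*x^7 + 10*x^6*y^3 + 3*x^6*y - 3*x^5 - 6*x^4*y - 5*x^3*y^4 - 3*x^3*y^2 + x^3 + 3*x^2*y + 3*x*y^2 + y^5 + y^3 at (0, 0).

The Hessian of f at 0 has rank 0. Corank 2; j^3 = (x + y)^3 is a perfect cube, so E-series; the 5-jet and mu = 8 give E_8.

Type E_8, Milnor number mu = 8.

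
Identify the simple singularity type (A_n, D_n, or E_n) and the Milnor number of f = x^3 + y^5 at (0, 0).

The Hessian of f at 0 is [[0, 0], [0, 0]] with rank 0, so corank 2. A Groebner basis of the Jacobian ideal J(f) in C{x,y} is {y^4, x^2}; counting standard monomials gives mu = 8. Corank 2; j^3 = x^3 is a perfect cube, so E-series; the 5-jet and mu = 8 give E_8.

Type E_8, Milnor number mu = 8.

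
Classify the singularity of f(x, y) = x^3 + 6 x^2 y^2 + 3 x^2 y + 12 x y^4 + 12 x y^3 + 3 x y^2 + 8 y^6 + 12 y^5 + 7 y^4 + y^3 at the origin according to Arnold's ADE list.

E_{6}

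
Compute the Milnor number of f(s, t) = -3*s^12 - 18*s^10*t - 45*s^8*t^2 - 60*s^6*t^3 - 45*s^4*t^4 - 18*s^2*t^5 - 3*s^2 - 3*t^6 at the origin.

5

The Hessian of f at 0 has rank 1. Corank 1: A-series; mu = 5 gives A_5.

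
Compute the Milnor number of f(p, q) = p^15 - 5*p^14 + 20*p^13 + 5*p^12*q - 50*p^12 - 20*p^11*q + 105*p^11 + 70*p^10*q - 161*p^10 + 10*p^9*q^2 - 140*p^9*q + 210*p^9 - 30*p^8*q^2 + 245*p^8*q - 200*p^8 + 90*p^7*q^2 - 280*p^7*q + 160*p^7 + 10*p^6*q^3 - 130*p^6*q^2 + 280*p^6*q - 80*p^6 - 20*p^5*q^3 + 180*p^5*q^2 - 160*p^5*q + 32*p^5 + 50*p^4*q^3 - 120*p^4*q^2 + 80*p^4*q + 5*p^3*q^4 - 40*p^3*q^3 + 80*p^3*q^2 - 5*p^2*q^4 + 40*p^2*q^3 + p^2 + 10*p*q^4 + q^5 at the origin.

4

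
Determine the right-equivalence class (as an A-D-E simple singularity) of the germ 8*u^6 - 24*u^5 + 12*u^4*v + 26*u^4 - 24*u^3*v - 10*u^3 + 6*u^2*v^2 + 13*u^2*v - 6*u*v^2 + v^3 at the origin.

D_{4}

The Hessian of f at 0 is [[0, 0], [0, 0]] with rank 0, so corank 2. A Groebner basis of the Jacobian ideal J(f) in C{u,v} is {v^3, u^2 - 3*v^2/11, u*v - 6*v^2/11}; counting standard monomials gives mu = 4. Corank 2; j^3 = -(2*u - v)*(5*u^2 - 4*u*v + v^2) splits into three distinct lines over C (the quadratic factor has nonzero discriminant), so D_4.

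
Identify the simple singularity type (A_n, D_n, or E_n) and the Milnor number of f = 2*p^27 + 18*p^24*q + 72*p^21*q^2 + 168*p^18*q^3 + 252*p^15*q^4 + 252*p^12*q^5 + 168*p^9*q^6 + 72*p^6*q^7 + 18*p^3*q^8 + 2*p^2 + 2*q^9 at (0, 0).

Type A8, Milnor number mu = 8.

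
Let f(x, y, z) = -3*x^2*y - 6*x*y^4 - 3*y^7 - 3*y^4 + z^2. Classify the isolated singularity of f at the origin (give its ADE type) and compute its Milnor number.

Type D_{5}, Milnor number mu = 5.

The Hessian of f at 0 is [[0, 0, 0], [0, 0, 0], [0, 0, 2]] with rank 1, so corank 2. A Groebner basis of the Jacobian ideal J(f) in C{x,y,z} is {x^3, x^2/4 + y^3, x*y, z}; counting standard monomials gives mu = 5. Corank 2; j^3 = -3*x^2*y has shape L^2 M (L != M), so D-series; mu = 5 gives D_5.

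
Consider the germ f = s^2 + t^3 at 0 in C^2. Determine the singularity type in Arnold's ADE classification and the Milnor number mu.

Type A2, Milnor number mu = 2.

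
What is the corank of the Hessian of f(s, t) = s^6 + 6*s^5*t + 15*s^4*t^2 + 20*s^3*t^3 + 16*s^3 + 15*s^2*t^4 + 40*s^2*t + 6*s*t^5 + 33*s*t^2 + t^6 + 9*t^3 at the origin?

The Hessian at 0 is [[0, 0], [0, 0]] of rank 0; hence corank 2.

2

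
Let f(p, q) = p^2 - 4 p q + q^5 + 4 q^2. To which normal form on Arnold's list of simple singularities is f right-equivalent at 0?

The Hessian of f at 0 has rank 1. Corank 1: A-series; mu = 4 gives A_4.

A_4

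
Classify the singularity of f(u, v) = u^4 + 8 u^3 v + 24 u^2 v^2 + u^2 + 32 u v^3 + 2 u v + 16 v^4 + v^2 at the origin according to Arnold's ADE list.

A_{3}

The Hessian of f at 0 is [[2, 2], [2, 2]] with rank 1, so corank 1. A Groebner basis of the Jacobian ideal J(f) in C{u,v} is {v^3, u + v}; counting standard monomials gives mu = 3. Corank 1: A-series; mu = 3 gives A_3.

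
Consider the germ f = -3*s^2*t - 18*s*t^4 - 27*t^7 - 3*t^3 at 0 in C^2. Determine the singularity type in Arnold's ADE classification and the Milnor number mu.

The Hessian of f at 0 has rank 0. Corank 2; j^3 = -3*t*(s^2 + t^2) splits into three distinct lines over C (the quadratic factor has nonzero discriminant), so D_4.

Type D4, Milnor number mu = 4.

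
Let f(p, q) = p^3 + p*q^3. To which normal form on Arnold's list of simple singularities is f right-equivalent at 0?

E_{7}

The Hessian of f at 0 has rank 0. Corank 2; j^3 = p^3 is a perfect cube, so E-series; the 4-jet and mu = 7 give E_7.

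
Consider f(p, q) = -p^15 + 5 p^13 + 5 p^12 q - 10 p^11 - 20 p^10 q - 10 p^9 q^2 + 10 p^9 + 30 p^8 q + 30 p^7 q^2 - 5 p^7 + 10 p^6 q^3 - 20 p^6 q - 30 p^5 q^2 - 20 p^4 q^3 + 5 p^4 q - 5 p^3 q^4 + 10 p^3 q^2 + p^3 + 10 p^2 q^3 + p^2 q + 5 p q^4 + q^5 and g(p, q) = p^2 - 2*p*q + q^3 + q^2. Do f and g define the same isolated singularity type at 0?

No.

The Hessian of f at 0 has rank 0. Corank 2; j^3 = p^2*(p + q) has shape L^2 M (L != M), so D-series; mu = 6 gives D_6. The Hessian of g at 0 has rank 1. Corank 1: A-series; mu = 2 gives A_2. f is D_6 but g is A_2, hence not right-equivalent.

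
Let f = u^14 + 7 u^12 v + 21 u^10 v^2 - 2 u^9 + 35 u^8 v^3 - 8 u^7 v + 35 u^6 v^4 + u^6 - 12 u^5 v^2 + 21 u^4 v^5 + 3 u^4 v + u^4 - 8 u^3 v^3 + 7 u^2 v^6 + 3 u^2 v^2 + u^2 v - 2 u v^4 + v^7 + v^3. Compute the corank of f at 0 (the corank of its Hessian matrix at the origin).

2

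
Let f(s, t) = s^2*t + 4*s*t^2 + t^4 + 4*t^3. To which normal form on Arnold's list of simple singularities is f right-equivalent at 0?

D5

The Hessian of f at 0 is [[0, 0], [0, 0]] with rank 0, so corank 2. A Groebner basis of the Jacobian ideal J(f) in C{s,t} is {s^3 - 2*s^2 + 8*t^2, s^2/4 + t^3 - t^2, s*t + 2*t^2}; counting standard monomials gives mu = 5. Corank 2; j^3 = t*(s + 2*t)^2 has shape L^2 M (L != M), so D-series; mu = 5 gives D_5.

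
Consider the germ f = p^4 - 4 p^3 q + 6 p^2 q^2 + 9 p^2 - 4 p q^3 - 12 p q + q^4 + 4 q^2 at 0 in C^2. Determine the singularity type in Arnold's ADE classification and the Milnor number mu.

Type A3, Milnor number mu = 3.

The Hessian of f at 0 has rank 1. Corank 1: A-series; mu = 3 gives A_3.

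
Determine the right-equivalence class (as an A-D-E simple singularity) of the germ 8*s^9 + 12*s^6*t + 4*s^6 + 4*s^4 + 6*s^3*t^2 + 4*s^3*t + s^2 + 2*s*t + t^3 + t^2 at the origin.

A_2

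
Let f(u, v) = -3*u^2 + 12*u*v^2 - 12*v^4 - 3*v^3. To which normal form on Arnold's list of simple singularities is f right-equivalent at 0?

The Hessian of f at 0 has rank 1. Corank 1: A-series; mu = 2 gives A_2.

A2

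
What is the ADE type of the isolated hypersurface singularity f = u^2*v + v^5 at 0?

D_6

The Hessian of f at 0 has rank 0. Corank 2; j^3 = u^2*v has shape L^2 M (L != M), so D-series; mu = 6 gives D_6.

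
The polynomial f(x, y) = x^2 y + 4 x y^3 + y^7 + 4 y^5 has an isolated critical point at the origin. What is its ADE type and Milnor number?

Type D8, Milnor number mu = 8.

The Hessian of f at 0 is [[0, 0], [0, 0]] with rank 0, so corank 2. A Groebner basis of the Jacobian ideal J(f) in C{x,y} is {x^2*y^2 + 4*x^2/7 + 8*x*y^2/7, x^3 - 8*x^2/7 - 16*x*y^2/7, x*y/2 + y^3}; counting standard monomials gives mu = 8. Corank 2; j^3 = x^2*y has shape L^2 M (L != M), so D-series; mu = 8 gives D_8.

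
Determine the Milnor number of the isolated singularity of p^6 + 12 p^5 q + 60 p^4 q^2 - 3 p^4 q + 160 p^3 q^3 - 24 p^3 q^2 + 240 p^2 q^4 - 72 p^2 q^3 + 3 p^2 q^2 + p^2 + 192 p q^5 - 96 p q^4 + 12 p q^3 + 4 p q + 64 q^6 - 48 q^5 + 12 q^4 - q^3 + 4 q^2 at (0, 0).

The Hessian of f at 0 is [[2, 4], [4, 8]] with rank 1, so corank 1. A Groebner basis of the Jacobian ideal J(f) in C{p,q} is {q^2, p + 2*q}; counting standard monomials gives mu = 2. Corank 1: A-series; mu = 2 gives A_2.

2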